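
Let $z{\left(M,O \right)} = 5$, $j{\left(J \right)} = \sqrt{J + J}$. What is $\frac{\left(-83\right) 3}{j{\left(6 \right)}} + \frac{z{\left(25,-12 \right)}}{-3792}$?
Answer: $- \frac{5}{3792} - \frac{83 \sqrt{3}}{2} \approx -71.881$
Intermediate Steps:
$j{\left(J \right)} = \sqrt{2} \sqrt{J}$ ($j{\left(J \right)} = \sqrt{2 J} = \sqrt{2} \sqrt{J}$)
$\frac{\left(-83\right) 3}{j{\left(6 \right)}} + \frac{z{\left(25,-12 \right)}}{-3792} = \frac{\left(-83\right) 3}{\sqrt{2} \sqrt{6}} + \frac{5}{-3792} = - \frac{249}{2 \sqrt{3}} + 5 \left(- \frac{1}{3792}\right) = - 249 \frac{\sqrt{3}}{6} - \frac{5}{3792} = - \frac{83 \sqrt{3}}{2} - \frac{5}{3792} = - \frac{5}{3792} - \frac{83 \sqrt{3}}{2}$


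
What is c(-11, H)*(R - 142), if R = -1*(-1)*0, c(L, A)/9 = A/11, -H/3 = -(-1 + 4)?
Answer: -11502/11 ≈ -1045.6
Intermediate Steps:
H = 9 (H = -(-3)*(-1 + 4) = -(-3)*3 = -3*(-3) = 9)
c(L, A) = 9*A/11 (c(L, A) = 9*(A/11) = 9*A/11)
R = 0 (R = 1*0 = 0)
c(-11, H)*(R - 142) = ((9/11)*9)*(0 - 142) = (81/11)*(-142) = -11502/11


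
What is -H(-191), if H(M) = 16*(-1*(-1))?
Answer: -16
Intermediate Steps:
H(M) = 16 (H(M) = 16*1 = 16)
-H(-191) = -1*16 = -16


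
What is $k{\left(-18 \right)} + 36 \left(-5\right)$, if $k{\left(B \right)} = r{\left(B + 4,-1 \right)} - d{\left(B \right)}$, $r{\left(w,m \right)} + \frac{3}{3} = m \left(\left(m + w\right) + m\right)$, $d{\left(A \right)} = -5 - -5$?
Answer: $-165$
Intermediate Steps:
$d{\left(A \right)} = 0$ ($d{\left(A \right)} = -5 + 5 = 0$)
$r{\left(w,m \right)} = -1 + m \left(w + 2 m\right)$ ($r{\left(w,m \right)} = -1 + m \left(\left(m + w\right) + m\right) = -1 + m \left(w + 2 m\right)$)
$k{\left(B \right)} = -3 - B$ ($k{\left(B \right)} = \left(-1 + 2 \left(-1\right)^{2} - \left(B + 4\right)\right) - 0 = \left(-1 + 2 \cdot 1 - \left(4 + B\right)\right) + 0 = \left(-1 + 2 - \left(4 + B\right)\right) + 0 = \left(-3 - B\right) + 0 = -3 - B$)
$k{\left(-18 \right)} + 36 \left(-5\right) = \left(-3 - -18\right) + 36 \left(-5\right) = \left(-3 + 18\right) - 180 = 15 - 180 = -165$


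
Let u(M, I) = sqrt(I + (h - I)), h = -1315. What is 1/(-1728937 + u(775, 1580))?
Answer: -1728937/2989223151284 - I*sqrt(1315)/2989223151284 ≈ -5.7839e-7 - 1.2131e-11*I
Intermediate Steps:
u(M, I) = I*sqrt(1315) (u(M, I) = sqrt(I + (-1315 - I)) = sqrt(-1315) = I*sqrt(1315))
1/(-1728937 + u(775, 1580)) = 1/(-1728937 + I*sqrt(1315))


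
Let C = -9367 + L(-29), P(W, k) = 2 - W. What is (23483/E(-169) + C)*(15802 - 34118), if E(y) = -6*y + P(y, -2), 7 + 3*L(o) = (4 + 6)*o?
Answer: 205024303732/1185 ≈ 1.7302e+8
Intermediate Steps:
L(o) = -7/3 + 10*o/3 (L(o) = -7/3 + ((4 + 6)*o)/3 = -7/3 + (10*o)/3 = -7/3 + 10*o/3)
C = -9466 (C = -9367 + (-7/3 + (10/3)*(-29)) = -9367 + (-7/3 - 290/3) = -9367 - 99 = -9466)
E(y) = 2 - 7*y (E(y) = -6*y + (2 - y) = 2 - 7*y)
(23483/E(-169) + C)*(15802 - 34118) = (23483/(2 - 7*(-169)) - 9466)*(15802 - 34118) = (23483/(2 + 1183) - 9466)*(-18316) = (23483/1185 - 9466)*(-18316) = -11193727/1185*(-18316) = 205024303732/1185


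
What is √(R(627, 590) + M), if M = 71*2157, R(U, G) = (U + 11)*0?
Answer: √153147 ≈ 391.34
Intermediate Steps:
R(U, G) = 0 (R(U, G) = (11 + U)*0 = 0)
M = 153147
√(R(627, 590) + M) = √(0 + 153147) = √153147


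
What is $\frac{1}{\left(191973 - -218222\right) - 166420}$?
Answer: $\frac{1}{243775} \approx 4.1021 \cdot 10^{-6}$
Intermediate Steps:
$\frac{1}{\left(191973 - -218222\right) - 166420} = \frac{1}{\left(191973 + 218222\right) - 166420} = \frac{1}{410195 - 166420} = \frac{1}{243775}$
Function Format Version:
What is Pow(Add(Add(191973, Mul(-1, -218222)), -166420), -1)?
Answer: Rational(1, 243775) ≈ 4.1021e-6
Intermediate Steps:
Pow(Add(Add(191973, Mul(-1, -218222)), -166420), -1) = Pow(Add(Add(191973, 218222), -166420), -1) = Pow(Add(410195, -166420), -1) = Pow(243775, -1) = Rational(1, 243775)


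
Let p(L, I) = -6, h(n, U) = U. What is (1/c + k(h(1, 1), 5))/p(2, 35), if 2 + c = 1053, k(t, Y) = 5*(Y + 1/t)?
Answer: -31531/6306 ≈ -5.0002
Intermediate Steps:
k(t, Y) = 5*Y + 5/t (k(t, Y) = 5*(Y + 1/t) = 5*Y + 5/t)
c = 1051 (c = -2 + 1053 = 1051)
(1/c + k(h(1, 1), 5))/p(2, 35) = (1/1051 + (5*5 + 5/1))/(-6) = (1/1051 + (25 + 5*1))*(-1/6) = (1/1051 + (25 + 5))*(-1/6) = (1/1051 + 30)*(-1/6) = (31531/1051)*(-1/6) = -31531/6306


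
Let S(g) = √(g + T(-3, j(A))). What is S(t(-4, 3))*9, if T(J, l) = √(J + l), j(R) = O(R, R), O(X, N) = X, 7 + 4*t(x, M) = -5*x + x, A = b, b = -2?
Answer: 9*√(9 + 4*I*√5)/2 ≈ 14.819 + 6.1112*I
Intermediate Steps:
A = -2
t(x, M) = -7/4 - x (t(x, M) = -7/4 + (-5*x + x)/4 = -7/4 + (-4*x)/4 = -7/4 - x)
j(R) = R
S(g) = √(g + I*√5) (S(g) = √(g + √(-3 - 2)) = √(g + √(-5)) = √(g + I*√5))
S(t(-4, 3))*9 = √((-7/4 - 1*(-4)) + I*√5)*9 = √((-7/4 + 4) + I*√5)*9 = √(9/4 + I*√5)*9 = 9*√(9/4 + I*√5)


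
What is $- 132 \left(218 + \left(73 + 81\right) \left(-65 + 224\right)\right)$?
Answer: $-3260928$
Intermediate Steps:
$- 132 \left(218 + \left(73 + 81\right) \left(-65 + 224\right)\right) = - 132 \left(218 + 154 \cdot 159\right) = - 132 \left(218 + 24486\right) = \left(-132\right) 24704 = -3260928$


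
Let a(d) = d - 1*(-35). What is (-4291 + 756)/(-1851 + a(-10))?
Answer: 3535/1826 ≈ 1.9359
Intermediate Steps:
a(d) = 35 + d (a(d) = d + 35 = 35 + d)
(-4291 + 756)/(-1851 + a(-10)) = (-4291 + 756)/(-1851 + (35 - 10)) = -3535/(-1851 + 25) = -3535/(-1826) = -3535*(-1/1826) = 3535/1826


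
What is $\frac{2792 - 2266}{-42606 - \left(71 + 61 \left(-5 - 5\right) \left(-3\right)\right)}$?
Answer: $- \frac{526}{44507} \approx -0.011818$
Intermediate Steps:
$\frac{2792 - 2266}{-42606 - \left(71 + 61 \left(-5 - 5\right) \left(-3\right)\right)} = \frac{526}{-42606 - \left(71 + 61 \left(\left(-10\right) \left(-3\right)\right)\right)} = \frac{526}{-42606 - 1901} = \frac{526}{-44507} = 526 \left(- \frac{1}{44507}\right) = - \frac{526}{44507}$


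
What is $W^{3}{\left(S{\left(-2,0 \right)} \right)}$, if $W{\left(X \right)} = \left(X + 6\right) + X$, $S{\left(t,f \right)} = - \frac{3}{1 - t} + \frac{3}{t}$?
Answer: $1$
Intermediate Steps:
$W{\left(X \right)} = 6 + 2 X$ ($W{\left(X \right)} = \left(6 + X\right) + X = 6 + 2 X$)
$W^{3}{\left(S{\left(-2,0 \right)} \right)} = \left(6 + 2 \frac{3 \left(-1 + 2 \left(-2\right)\right)}{\left(-2\right) \left(-1 - 2\right)}\right)^{3} = \left(6 + 2 \cdot 3 \left(- \frac{1}{2}\right) \frac{1}{-3} \left(-1 - 4\right)\right)^{3} = \left(6 + 2 \cdot 3 \left(- \frac{1}{2}\right) \left(- \frac{1}{3}\right) \left(-5\right)\right)^{3} = \left(6 + 2 \left(- \frac{5}{2}\right)\right)^{3} = \left(6 - 5\right)^{3} = 1^{3} = 1$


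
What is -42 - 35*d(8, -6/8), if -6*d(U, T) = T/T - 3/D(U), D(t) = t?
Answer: -1841/48 ≈ -38.354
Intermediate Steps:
d(U, T) = -⅙ + 1/(2*U) (d(U, T) = -(T/T - 3/U)/6 = -(1 - 3/U)/6 = -⅙ + 1/(2*U))
-42 - 35*d(8, -6/8) = -42 - 35*(3 - 1*8)/(6*8) = -42 - 35*(3 - 8)/(6*8) = -42 - 35*(-5)/(6*8) = -42 - 35*(-5/48) = -42 + 175/48 = -1841/48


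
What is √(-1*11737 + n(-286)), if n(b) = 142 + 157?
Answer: I*√11438 ≈ 106.95*I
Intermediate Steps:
n(b) = 299
√(-1*11737 + n(-286)) = √(-1*11737 + 299) = √(-11737 + 299) = √(-11438) = I*√11438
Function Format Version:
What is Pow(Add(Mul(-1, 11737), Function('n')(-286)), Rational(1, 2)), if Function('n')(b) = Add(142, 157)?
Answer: Mul(I, Pow(11438, Rational(1, 2))) ≈ Mul(106.95, I)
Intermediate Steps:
Function('n')(b) = 299
Pow(Add(Mul(-1, 11737), Function('n')(-286)), Rational(1, 2)) = Pow(Add(Mul(-1, 11737), 299), Rational(1, 2)) = Pow(Add(-11737, 299), Rational(1, 2)) = Pow(-11438, Rational(1, 2)) = Mul(I, Pow(11438, Rational(1, 2)))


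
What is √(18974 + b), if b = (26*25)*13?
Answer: 4*√1714 ≈ 165.60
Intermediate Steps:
b = 8450 (b = 650*13 = 8450)
√(18974 + b) = √(18974 + 8450) = √27424 = 4*√1714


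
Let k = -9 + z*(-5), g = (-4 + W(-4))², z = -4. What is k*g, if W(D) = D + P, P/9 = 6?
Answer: 23276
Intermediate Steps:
P = 54 (P = 9*6 = 54)
W(D) = 54 + D (W(D) = D + 54 = 54 + D)
g = 2116 (g = (-4 + (54 - 4))² = (-4 + 50)² = 46² = 2116)
k = 11 (k = -9 - 4*(-5) = -9 + 20 = 11)
k*g = 11*2116 = 23276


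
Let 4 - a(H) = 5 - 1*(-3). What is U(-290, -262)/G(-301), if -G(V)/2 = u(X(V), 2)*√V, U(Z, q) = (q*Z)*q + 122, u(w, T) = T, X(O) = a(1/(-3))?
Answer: -9953319*I*√301/602 ≈ -2.8685e+5*I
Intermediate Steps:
a(H) = -4 (a(H) = 4 - (5 - 1*(-3)) = 4 - (5 + 3) = 4 - 1*8 = 4 - 8 = -4)
X(O) = -4
U(Z, q) = 122 + Z*q² (U(Z, q) = (Z*q)*q + 122 = Z*q² + 122 = 122 + Z*q²)
G(V) = -4*√V
U(-290, -262)/G(-301) = (122 - 290*(-262)²)/((-4*I*√301)) = (122 - 290*68644)/((-4*I*√301)) = (122 - 19906760)/((-4*I*√301)) = -9953319*I*√301/602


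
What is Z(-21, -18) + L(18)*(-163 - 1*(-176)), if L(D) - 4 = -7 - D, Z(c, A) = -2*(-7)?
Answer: -259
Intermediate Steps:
Z(c, A) = 14
L(D) = -3 - D (L(D) = 4 + (-7 - D) = -3 - D)
Z(-21, -18) + L(18)*(-163 - 1*(-176)) = 14 + (-3 - 1*18)*(-163 - 1*(-176)) = 14 + (-3 - 18)*(-163 + 176) = 14 - 21*13 = 14 - 273 = -259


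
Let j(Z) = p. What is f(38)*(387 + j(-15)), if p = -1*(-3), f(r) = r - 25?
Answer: 5070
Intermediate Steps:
f(r) = -25 + r
p = 3
j(Z) = 3
f(38)*(387 + j(-15)) = (-25 + 38)*(387 + 3) = 13*390 = 5070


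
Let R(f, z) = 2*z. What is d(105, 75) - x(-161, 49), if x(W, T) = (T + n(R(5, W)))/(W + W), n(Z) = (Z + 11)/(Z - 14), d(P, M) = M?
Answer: 8131175/108192 ≈ 75.155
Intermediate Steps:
n(Z) = (11 + Z)/(-14 + Z)
x(W, T) = (T + (11 + 2*W)/(-14 + 2*W))/(2*W) (x(W, T) = (T + (11 + 2*W)/(-14 + 2*W))/(W + W) = (T + (11 + 2*W)/(-14 + 2*W))/((2*W)) = (T + (11 + 2*W)/(-14 + 2*W))*(1/(2*W)) = (T + (11 + 2*W)/(-14 + 2*W))/(2*W))
d(105, 75) - x(-161, 49) = 75 - (11 + 2*(-161) + 2*49*(-7 - 161))/(4*(-161)*(-7 - 161)) = 75 - (-1)*(11 - 322 + 2*49*(-168))/(4*161*(-168)) = 75 - (-1)*(-1)*(11 - 322 - 16464)/(4*161*168) = 75 - (-1)*(-1)*(-16775)/(4*161*168) = 75 - 1*(-16775/108192) = 75 + 16775/108192 = 8131175/108192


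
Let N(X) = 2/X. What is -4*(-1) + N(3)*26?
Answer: 64/3 ≈ 21.333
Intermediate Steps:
-4*(-1) + N(3)*26 = -4*(-1) + (2/3)*26 = 4 + (2*(⅓))*26 = 4 + (⅔)*26 = 4 + 52/3 = 64/3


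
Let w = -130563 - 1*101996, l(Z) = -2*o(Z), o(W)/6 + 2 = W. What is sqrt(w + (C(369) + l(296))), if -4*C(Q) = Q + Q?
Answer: I*sqrt(945086)/2 ≈ 486.08*I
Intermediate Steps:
o(W) = -12 + 6*W
l(Z) = 24 - 12*Z (l(Z) = -2*(-12 + 6*Z) = 24 - 12*Z)
C(Q) = -Q/2 (C(Q) = -(Q + Q)/4 = -Q/2)
w = -232559 (w = -130563 - 101996 = -232559)
sqrt(w + (C(369) + l(296))) = sqrt(-232559 + (-1/2*369 + (24 - 12*296))) = sqrt(-232559 + (-369/2 + (24 - 3552))) = sqrt(-232559 + (-369/2 - 3528)) = sqrt(-232559 - 7425/2) = sqrt(-472543/2) = I*sqrt(945086)/2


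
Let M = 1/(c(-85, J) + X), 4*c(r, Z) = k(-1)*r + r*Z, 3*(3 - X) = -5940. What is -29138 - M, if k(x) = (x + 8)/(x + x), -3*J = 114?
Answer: -667813830/22919 ≈ -29138.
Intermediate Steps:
X = 1983 (X = 3 - 1/3*(-5940) = 3 + 1980 = 1983)
J = -38 (J = -1/3*114 = -38)
k(x) = (8 + x)/(2*x) (k(x) = (8 + x)/((2*x)) = (8 + x)*(1/(2*x)) = (8 + x)/(2*x))
c(r, Z) = -7*r/8 + Z*r/4 (c(r, Z) = (((1/2)*(8 - 1)/(-1))*r + r*Z)/4 = (((1/2)*(-1)*7)*r + Z*r)/4 = (-7*r/2 + Z*r)/4 = -7*r/8 + Z*r/4)
M = 8/22919 (M = 1/((1/8)*(-85)*(-7 + 2*(-38)) + 1983) = 1/((1/8)*(-85)*(-7 - 76) + 1983) = 1/((1/8)*(-85)*(-83) + 1983) = 1/(7055/8 + 1983) = 1/(22919/8) = 8/22919 ≈ 0.00034906)
-29138 - M = -29138 - 1*8/22919 = -29138 - 8/22919 = -667813830/22919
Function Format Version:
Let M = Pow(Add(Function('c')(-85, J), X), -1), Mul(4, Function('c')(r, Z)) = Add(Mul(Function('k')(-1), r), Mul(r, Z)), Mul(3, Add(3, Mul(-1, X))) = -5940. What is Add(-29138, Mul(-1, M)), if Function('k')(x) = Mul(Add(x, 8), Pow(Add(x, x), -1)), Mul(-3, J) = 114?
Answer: Rational(-667813830, 22919) ≈ -29138.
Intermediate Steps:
X = 1983 (X = Add(3, Mul(Rational(-1, 3), -5940)) = Add(3, 1980) = 1983)
J = -38 (J = Mul(Rational(-1, 3), 114) = -38)
Function('k')(x) = Mul(Rational(1, 2), Pow(x, -1), Add(8, x)) (Function('k')(x) = Mul(Add(8, x), Pow(Mul(2, x), -1)) = Mul(Add(8, x), Mul(Rational(1, 2), Pow(x, -1))) = Mul(Rational(1, 2), Pow(x, -1), Add(8, x)))
Function('c')(r, Z) = Add(Mul(Rational(-7, 8), r), Mul(Rational(1, 4), Z, r)) (Function('c')(r, Z) = Mul(Rational(1, 4), Add(Mul(Mul(Rational(1, 2), Pow(-1, -1), Add(8, -1)), r), Mul(r, Z))) = Mul(Rational(1, 4), Add(Mul(Mul(Rational(1, 2), -1, 7), r), Mul(Z, r))) = Mul(Rational(1, 4), Add(Mul(Rational(-7, 2), r), Mul(Z, r))) = Add(Mul(Rational(-7, 8), r), Mul(Rational(1, 4), Z, r)))
M = Rational(8, 22919) (M = Pow(Add(Mul(Rational(1, 8), -85, Add(-7, Mul(2, -38))), 1983), -1) = Pow(Add(Mul(Rational(1, 8), -85, Add(-7, -76)), 1983), -1) = Pow(Add(Mul(Rational(1, 8), -85, -83), 1983), -1) = Pow(Add(Rational(7055, 8), 1983), -1) = Pow(Rational(22919, 8), -1) = Rational(8, 22919) ≈ 0.00034906)
Add(-29138, Mul(-1, M)) = Add(-29138, Mul(-1, Rational(8, 22919))) = Add(-29138, Rational(-8, 22919)) = Rational(-667813830, 22919)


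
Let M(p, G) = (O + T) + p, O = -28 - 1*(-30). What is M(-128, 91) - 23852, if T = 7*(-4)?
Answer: -24006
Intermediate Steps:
O = 2 (O = -28 + 30 = 2)
T = -28
M(p, G) = -26 + p (M(p, G) = (2 - 28) + p = -26 + p)
M(-128, 91) - 23852 = (-26 - 128) - 23852 = -154 - 23852 = -24006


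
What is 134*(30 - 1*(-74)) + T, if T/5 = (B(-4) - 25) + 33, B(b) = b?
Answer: 13956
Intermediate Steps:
T = 20 (T = 5*((-4 - 25) + 33) = 5*(-29 + 33) = 5*4 = 20)
134*(30 - 1*(-74)) + T = 134*(30 - 1*(-74)) + 20 = 134*(30 + 74) + 20 = 134*104 + 20 = 13936 + 20 = 13956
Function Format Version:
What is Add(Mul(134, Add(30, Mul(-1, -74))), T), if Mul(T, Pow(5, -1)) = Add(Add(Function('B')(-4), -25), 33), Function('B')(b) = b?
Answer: 13956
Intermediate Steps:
T = 20 (T = Mul(5, Add(Add(-4, -25), 33)) = Mul(5, Add(-29, 33)) = Mul(5, 4) = 20)
Add(Mul(134, Add(30, Mul(-1, -74))), T) = Add(Mul(134, Add(30, Mul(-1, -74))), 20) = Add(Mul(134, Add(30, 74)), 20) = Add(Mul(134, 104), 20) = Add(13936, 20) = 13956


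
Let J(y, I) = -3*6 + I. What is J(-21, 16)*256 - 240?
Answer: -752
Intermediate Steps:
J(y, I) = -18 + I
J(-21, 16)*256 - 240 = (-18 + 16)*256 - 240 = -2*256 - 240 = -512 - 240 = -752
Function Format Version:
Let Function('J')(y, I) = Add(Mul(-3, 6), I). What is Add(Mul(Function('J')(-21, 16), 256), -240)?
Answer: -752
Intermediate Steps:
Function('J')(y, I) = Add(-18, I)
Add(Mul(Function('J')(-21, 16), 256), -240) = Add(Mul(Add(-18, 16), 256), -240) = Add(Mul(-2, 256), -240) = Add(-512, -240) = -752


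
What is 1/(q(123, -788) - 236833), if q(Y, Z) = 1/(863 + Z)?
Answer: -75/17762474 ≈ -4.2224e-6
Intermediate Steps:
1/(q(123, -788) - 236833) = 1/(1/(863 - 788) - 236833) = 1/(1/75 - 236833) = 1/(-17762474/75) = -75/17762474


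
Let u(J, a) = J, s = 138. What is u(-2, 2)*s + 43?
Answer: -233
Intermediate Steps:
u(-2, 2)*s + 43 = -2*138 + 43 = -276 + 43 = -233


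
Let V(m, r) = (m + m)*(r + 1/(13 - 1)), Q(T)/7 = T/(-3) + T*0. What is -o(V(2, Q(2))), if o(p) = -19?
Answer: 19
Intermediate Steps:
Q(T) = -7*T/3 (Q(T) = 7*(T/(-3) + T*0) = 7*(T*(-⅓) + 0) = 7*(-T/3 + 0) = 7*(-T/3) = -7*T/3)
V(m, r) = 2*m*(1/12 + r) (V(m, r) = (2*m)*(r + 1/12) = (2*m)*(1/12 + r) = 2*m*(1/12 + r))
-o(V(2, Q(2))) = -1*(-19) = 19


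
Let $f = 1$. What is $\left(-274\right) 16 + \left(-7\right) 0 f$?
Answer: $-4384$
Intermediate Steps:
$\left(-274\right) 16 + \left(-7\right) 0 f = \left(-274\right) 16 + \left(-7\right) 0 \cdot 1 = -4384 + 0 \cdot 1 = -4384 + 0 = -4384$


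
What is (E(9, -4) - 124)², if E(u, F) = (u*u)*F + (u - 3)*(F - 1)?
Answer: 228484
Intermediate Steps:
E(u, F) = F*u² + (-1 + F)*(-3 + u) (E(u, F) = u²*F + (-3 + u)*(-1 + F) = F*u² + (-1 + F)*(-3 + u))
(E(9, -4) - 124)² = ((3 - 1*9 - 3*(-4) - 4*9 - 4*9²) - 124)² = ((3 - 9 + 12 - 36 - 4*81) - 124)² = ((3 - 9 + 12 - 36 - 324) - 124)² = (-354 - 124)² = (-478)² = 228484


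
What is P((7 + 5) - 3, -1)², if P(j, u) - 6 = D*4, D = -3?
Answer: 36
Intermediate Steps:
P(j, u) = -6 (P(j, u) = 6 - 3*4 = 6 - 12 = -6)
P((7 + 5) - 3, -1)² = (-6)² = 36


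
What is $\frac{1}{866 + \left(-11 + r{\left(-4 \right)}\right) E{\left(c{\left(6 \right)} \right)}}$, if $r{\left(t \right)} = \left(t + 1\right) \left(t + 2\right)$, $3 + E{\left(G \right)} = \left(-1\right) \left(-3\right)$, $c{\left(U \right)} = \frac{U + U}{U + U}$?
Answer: $\frac{1}{866} \approx 0.0011547$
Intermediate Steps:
$c{\left(U \right)} = 1$ ($c{\left(U \right)} = \frac{2 U}{2 U} = 2 U \frac{1}{2 U} = 1$)
$E{\left(G \right)} = 0$ ($E{\left(G \right)} = -3 - -3 = -3 + 3 = 0$)
$r{\left(t \right)} = \left(1 + t\right) \left(2 + t\right)$
$\frac{1}{866 + \left(-11 + r{\left(-4 \right)}\right) E{\left(c{\left(6 \right)} \right)}} = \frac{1}{866 + \left(-11 + \left(2 + \left(-4\right)^{2} + 3 \left(-4\right)\right)\right) 0} = \frac{1}{866 + \left(-11 + \left(2 + 16 - 12\right)\right) 0} = \frac{1}{866 + \left(-11 + 6\right) 0} = \frac{1}{866 - 0} = \frac{1}{866 + 0} = \frac{1}{866}$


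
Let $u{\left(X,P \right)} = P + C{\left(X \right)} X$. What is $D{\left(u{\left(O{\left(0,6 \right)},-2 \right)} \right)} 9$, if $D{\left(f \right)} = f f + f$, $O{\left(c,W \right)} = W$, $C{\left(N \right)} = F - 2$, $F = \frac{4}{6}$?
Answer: $810$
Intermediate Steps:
$F = \frac{2}{3}$ ($F = 4 \cdot \frac{1}{6} = \frac{2}{3} \approx 0.66667$)
$C{\left(N \right)} = - \frac{4}{3}$ ($C{\left(N \right)} = \frac{2}{3} - 2 = - \frac{4}{3}$)
$u{\left(X,P \right)} = P - \frac{4 X}{3}$
$D{\left(f \right)} = f + f^{2}$ ($D{\left(f \right)} = f^{2} + f = f + f^{2}$)
$D{\left(u{\left(O{\left(0,6 \right)},-2 \right)} \right)} 9 = \left(-2 - 8\right) \left(1 - 10\right) 9 = - 10 \left(1 - 10\right) 9 = \left(-10\right) \left(-9\right) 9 = 90 \cdot 9 = 810$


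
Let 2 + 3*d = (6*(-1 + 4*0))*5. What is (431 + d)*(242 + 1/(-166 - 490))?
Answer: 66728337/656 ≈ 1.0172e+5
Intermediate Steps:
d = -32/3 (d = -⅔ + ((6*(-1 + 4*0))*5)/3 = -⅔ + ((6*(-1 + 0))*5)/3 = -⅔ + ((6*(-1))*5)/3 = -⅔ + (-6*5)/3 = -⅔ + (⅓)*(-30) = -⅔ - 10 = -32/3 ≈ -10.667)
(431 + d)*(242 + 1/(-166 - 490)) = (431 - 32/3)*(242 + 1/(-166 - 490)) = 1261*(242 + 1/(-656))/3 = 1261*(242 - 1/656)/3 = (1261/3)*(158751/656) = 66728337/656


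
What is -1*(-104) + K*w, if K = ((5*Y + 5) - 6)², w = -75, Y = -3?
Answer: -19096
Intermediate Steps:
K = 256 (K = ((5*(-3) + 5) - 6)² = ((-15 + 5) - 6)² = (-10 - 6)² = (-16)² = 256)
-1*(-104) + K*w = -1*(-104) + 256*(-75) = 104 - 19200 = -19096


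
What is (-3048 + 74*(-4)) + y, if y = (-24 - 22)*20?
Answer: -4264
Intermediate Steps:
y = -920 (y = -46*20 = -920)
(-3048 + 74*(-4)) + y = (-3048 + 74*(-4)) - 920 = (-3048 - 296) - 920 = -3344 - 920 = -4264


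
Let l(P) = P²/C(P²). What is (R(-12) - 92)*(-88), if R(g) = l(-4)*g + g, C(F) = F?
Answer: 10208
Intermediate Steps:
l(P) = 1 (l(P) = P²/(P²) = P²/P² = 1)
R(g) = 2*g (R(g) = 1*g + g = g + g = 2*g)
(R(-12) - 92)*(-88) = (2*(-12) - 92)*(-88) = (-24 - 92)*(-88) = -116*(-88) = 10208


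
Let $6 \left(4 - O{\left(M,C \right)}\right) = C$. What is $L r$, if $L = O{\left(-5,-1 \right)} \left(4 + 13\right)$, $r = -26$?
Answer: $- \frac{5525}{3} \approx -1841.7$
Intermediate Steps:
$O{\left(M,C \right)} = 4 - \frac{C}{6}$
$L = \frac{425}{6}$ ($L = \left(4 - - \frac{1}{6}\right) \left(4 + 13\right) = \left(4 + \frac{1}{6}\right) 17 = \frac{25}{6} \cdot 17 = \frac{425}{6} \approx 70.833$)
$L r = \frac{425}{6} \left(-26\right) = - \frac{5525}{3}$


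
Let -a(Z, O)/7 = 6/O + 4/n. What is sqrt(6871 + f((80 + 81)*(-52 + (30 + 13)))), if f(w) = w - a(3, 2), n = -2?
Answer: sqrt(5429) ≈ 73.682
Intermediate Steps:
a(Z, O) = 14 - 42/O (a(Z, O) = -7*(6/O + 4/(-2)) = -7*(6/O + 4*(-1/2)) = -7*(6/O - 2) = -7*(-2 + 6/O) = 14 - 42/O)
f(w) = 7 + w (f(w) = w - (14 - 42/2) = w - (14 - 42*1/2) = w - (14 - 21) = w - 1*(-7) = w + 7 = 7 + w)
sqrt(6871 + f((80 + 81)*(-52 + (30 + 13)))) = sqrt(6871 + (7 + (80 + 81)*(-52 + (30 + 13)))) = sqrt(6871 + (7 + 161*(-52 + 43))) = sqrt(6871 + (7 + 161*(-9))) = sqrt(6871 + (7 - 1449)) = sqrt(6871 - 1442) = sqrt(5429)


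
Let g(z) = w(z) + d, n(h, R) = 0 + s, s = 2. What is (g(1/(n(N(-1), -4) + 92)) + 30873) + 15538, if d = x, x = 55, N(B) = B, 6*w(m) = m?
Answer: 26206825/564 ≈ 46466.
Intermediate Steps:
w(m) = m/6
d = 55
n(h, R) = 2 (n(h, R) = 0 + 2 = 2)
g(z) = 55 + z/6 (g(z) = z/6 + 55 = 55 + z/6)
(g(1/(n(N(-1), -4) + 92)) + 30873) + 15538 = ((55 + 1/(6*(2 + 92))) + 30873) + 15538 = ((55 + (1/6)/94) + 30873) + 15538 = ((55 + (1/6)*(1/94)) + 30873) + 15538 = ((55 + 1/564) + 30873) + 15538 = (31021/564 + 30873) + 15538 = 17443393/564 + 15538 = 26206825/564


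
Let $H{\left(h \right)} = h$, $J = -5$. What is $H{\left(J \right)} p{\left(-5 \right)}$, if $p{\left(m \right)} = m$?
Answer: $25$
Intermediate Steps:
$H{\left(J \right)} p{\left(-5 \right)} = \left(-5\right) \left(-5\right) = 25$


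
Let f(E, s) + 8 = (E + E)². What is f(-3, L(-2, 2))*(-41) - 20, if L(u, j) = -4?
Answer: -1168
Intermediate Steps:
f(E, s) = -8 + 4*E² (f(E, s) = -8 + (E + E)² = -8 + (2*E)² = -8 + 4*E²)
f(-3, L(-2, 2))*(-41) - 20 = (-8 + 4*(-3)²)*(-41) - 20 = (-8 + 4*9)*(-41) - 20 = (-8 + 36)*(-41) - 20 = 28*(-41) - 20 = -1148 - 20 = -1168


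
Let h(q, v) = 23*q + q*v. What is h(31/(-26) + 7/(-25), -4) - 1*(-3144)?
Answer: 2025417/650 ≈ 3116.0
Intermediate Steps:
h(31/(-26) + 7/(-25), -4) - 1*(-3144) = (31/(-26) + 7/(-25))*(23 - 4) - 1*(-3144) = (31*(-1/26) + 7*(-1/25))*19 + 3144 = (-31/26 - 7/25)*19 + 3144 = -957/650*19 + 3144 = -18183/650 + 3144 = 2025417/650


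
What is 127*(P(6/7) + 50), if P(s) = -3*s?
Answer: 42164/7 ≈ 6023.4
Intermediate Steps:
127*(P(6/7) + 50) = 127*(-18/7 + 50) = 127*(332/7) = 42164/7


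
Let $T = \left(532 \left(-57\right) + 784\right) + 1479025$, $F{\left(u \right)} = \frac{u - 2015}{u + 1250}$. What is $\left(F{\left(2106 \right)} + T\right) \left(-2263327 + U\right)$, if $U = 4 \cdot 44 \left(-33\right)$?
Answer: $- \frac{11038143106705385}{3356} \approx -3.2891 \cdot 10^{12}$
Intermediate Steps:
$U = -5808$ ($U = 176 \left(-33\right) = -5808$)
$F{\left(u \right)} = \frac{-2015 + u}{1250 + u}$
$T = 1449485$ ($T = \left(-30324 + 784\right) + 1479025 = -29540 + 1479025 = 1449485$)
$\left(F{\left(2106 \right)} + T\right) \left(-2263327 + U\right) = \left(\frac{-2015 + 2106}{1250 + 2106} + 1449485\right) \left(-2263327 - 5808\right) = \left(\frac{1}{3356} \cdot 91 + 1449485\right) \left(-2269135\right) = \left(\frac{91}{3356} + 1449485\right) \left(-2269135\right) = \frac{4864471751}{3356} \left(-2269135\right) = - \frac{11038143106705385}{3356}$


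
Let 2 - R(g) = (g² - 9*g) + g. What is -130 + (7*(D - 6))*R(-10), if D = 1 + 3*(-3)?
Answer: 17314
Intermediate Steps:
D = -8 (D = 1 - 9 = -8)
R(g) = 2 - g² + 8*g (R(g) = 2 - ((g² - 9*g) + g) = 2 - (g² - 8*g) = 2 + (-g² + 8*g) = 2 - g² + 8*g)
-130 + (7*(D - 6))*R(-10) = -130 + (7*(-8 - 6))*(2 - 1*(-10)² + 8*(-10)) = -130 + (7*(-14))*(2 - 1*100 - 80) = -130 - 98*(2 - 100 - 80) = -130 - 98*(-178) = -130 + 17444 = 17314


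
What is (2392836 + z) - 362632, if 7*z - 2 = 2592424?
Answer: 16803854/7 ≈ 2.4006e+6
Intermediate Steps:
z = 2592426/7 (z = 2/7 + (⅐)*2592424 = 2/7 + 2592424/7 = 2592426/7 ≈ 3.7035e+5)
(2392836 + z) - 362632 = (2392836 + 2592426/7) - 362632 = 19342278/7 - 362632 = 16803854/7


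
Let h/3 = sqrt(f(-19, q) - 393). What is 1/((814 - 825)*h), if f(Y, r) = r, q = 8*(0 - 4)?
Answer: I*sqrt(17)/2805 ≈ 0.0014699*I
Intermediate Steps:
q = -32 (q = 8*(-4) = -32)
h = 15*I*sqrt(17) (h = 3*sqrt(-32 - 393) = 3*sqrt(-425) = 3*(5*I*sqrt(17)) = 15*I*sqrt(17) ≈ 61.847*I)
1/((814 - 825)*h) = 1/((814 - 825)*((15*I*sqrt(17)))) = (-I*sqrt(17)/255)/(-11) = -(-1)*I*sqrt(17)/2805 = I*sqrt(17)/2805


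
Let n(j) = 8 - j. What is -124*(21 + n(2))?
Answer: -3348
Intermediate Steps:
-124*(21 + n(2)) = -124*(21 + (8 - 1*2)) = -124*(21 + (8 - 2)) = -124*(21 + 6) = -124*27 = -3348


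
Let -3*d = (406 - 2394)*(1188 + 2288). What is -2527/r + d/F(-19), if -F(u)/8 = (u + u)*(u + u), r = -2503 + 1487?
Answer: -216664903/1100328 ≈ -196.91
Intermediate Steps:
r = -1016
F(u) = -32*u**2 (F(u) = -8*(u + u)*(u + u) = -8*2*u*2*u = -32*u**2)
d = 6910288/3 (d = -(406 - 2394)*(1188 + 2288)/3 = -(-1988)*3476/3 = -1/3*(-6910288) = 6910288/3 ≈ 2.3034e+6)
-2527/r + d/F(-19) = -2527/(-1016) + 6910288/(3*((-32*(-19)**2))) = -2527*(-1/1016) + 6910288/(3*((-32*361))) = 2527/1016 + (6910288/3)/(-11552) = 2527/1016 + (6910288/3)*(-1/11552) = 2527/1016 - 431893/2166 = -216664903/1100328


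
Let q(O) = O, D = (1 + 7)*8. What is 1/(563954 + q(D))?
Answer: 1/564018 ≈ 1.7730e-6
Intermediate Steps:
D = 64 (D = 8*8 = 64)
1/(563954 + q(D)) = 1/(563954 + 64) = 1/564018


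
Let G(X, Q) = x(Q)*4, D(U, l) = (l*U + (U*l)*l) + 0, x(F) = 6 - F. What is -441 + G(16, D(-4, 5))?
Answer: 63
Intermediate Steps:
D(U, l) = U*l + U*l² (D(U, l) = (U*l + U*l²) + 0 = U*l + U*l²)
G(X, Q) = 24 - 4*Q (G(X, Q) = (6 - Q)*4 = 24 - 4*Q)
-441 + G(16, D(-4, 5)) = -441 + (24 - (-16)*5*(1 + 5)) = -441 + (24 - (-16)*5*6) = -441 + (24 - 4*(-120)) = -441 + (24 + 480) = -441 + 504 = 63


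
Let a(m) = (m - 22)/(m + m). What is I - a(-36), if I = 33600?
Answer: 1209571/36 ≈ 33599.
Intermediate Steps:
a(m) = (-22 + m)/(2*m) (a(m) = (-22 + m)/((2*m)) = (-22 + m)*(1/(2*m)) = (-22 + m)/(2*m))
I - a(-36) = 33600 - (-22 - 36)/(2*(-36)) = 33600 - (-1)*(-58)/(2*36) = 33600 - 1*29/36 = 33600 - 29/36 = 1209571/36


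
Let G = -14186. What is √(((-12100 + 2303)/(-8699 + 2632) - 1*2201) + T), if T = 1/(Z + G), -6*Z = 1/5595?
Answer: 6*I*√509999084393986871272037995/2889251135407 ≈ 46.898*I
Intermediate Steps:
Z = -1/33570 (Z = -⅙/5595 = -⅙*1/5595 = -1/33570 ≈ -2.9788e-5)
T = -33570/476224021 (T = 1/(-1/33570 - 14186) = 1/(-476224021/33570) = -33570/476224021 ≈ -7.0492e-5)
√(((-12100 + 2303)/(-8699 + 2632) - 1*2201) + T) = √(((-12100 + 2303)/(-8699 + 2632) - 1*2201) - 33570/476224021) = √((-9797/(-6067) - 2201) - 33570/476224021) = √((-9797*(-1/6067) - 2201) - 33570/476224021) = √((9797/6067 - 2201) - 33570/476224021) = √(-13343670/6067 - 33570/476224021) = √(-6354576385966260/2889251135407) = 6*I*√509999084393986871272037995/2889251135407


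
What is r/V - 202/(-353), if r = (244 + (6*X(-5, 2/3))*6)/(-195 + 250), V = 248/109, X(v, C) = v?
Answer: 652226/601865 ≈ 1.0837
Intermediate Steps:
V = 248/109 (V = 248*(1/109) = 248/109 ≈ 2.2752)
r = 64/55 (r = (244 + (6*(-5))*6)/(-195 + 250) = (244 - 30*6)/55 = (244 - 180)*(1/55) = 64*(1/55) = 64/55 ≈ 1.1636)
r/V - 202/(-353) = 64/(55*(248/109)) - 202/(-353) = (64/55)*(109/248) - 202*(-1/353) = 872/1705 + 202/353 = 652226/601865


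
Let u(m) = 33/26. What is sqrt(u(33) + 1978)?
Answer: sqrt(1337986)/26 ≈ 44.489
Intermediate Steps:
u(m) = 33/26 (u(m) = 33*(1/26) = 33/26)
sqrt(u(33) + 1978) = sqrt(33/26 + 1978) = sqrt(51461/26) = sqrt(1337986)/26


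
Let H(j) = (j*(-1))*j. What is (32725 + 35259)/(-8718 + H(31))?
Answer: -67984/9679 ≈ -7.0239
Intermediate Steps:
H(j) = -j**2 (H(j) = (-j)*j = -j**2)
(32725 + 35259)/(-8718 + H(31)) = (32725 + 35259)/(-8718 - 1*31**2) = 67984/(-8718 - 1*961) = 67984/(-8718 - 961) = 67984/(-9679) = 67984*(-1/9679) = -67984/9679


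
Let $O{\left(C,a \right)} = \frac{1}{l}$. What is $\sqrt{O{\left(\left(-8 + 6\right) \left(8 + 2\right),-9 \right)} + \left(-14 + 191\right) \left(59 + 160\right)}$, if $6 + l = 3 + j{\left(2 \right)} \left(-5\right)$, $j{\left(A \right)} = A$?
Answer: $\frac{\sqrt{6550934}}{13} \approx 196.88$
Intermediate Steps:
$l = -13$ ($l = -6 + \left(3 + 2 \left(-5\right)\right) = -6 + \left(3 - 10\right) = -6 - 7 = -13$)
$O{\left(C,a \right)} = - \frac{1}{13}$ ($O{\left(C,a \right)} = \frac{1}{-13} = - \frac{1}{13}$)
$\sqrt{O{\left(\left(-8 + 6\right) \left(8 + 2\right),-9 \right)} + \left(-14 + 191\right) \left(59 + 160\right)} = \sqrt{- \frac{1}{13} + \left(-14 + 191\right) \left(59 + 160\right)} = \sqrt{- \frac{1}{13} + 177 \cdot 219} = \sqrt{- \frac{1}{13} + 38763} = \sqrt{\frac{503918}{13}} = \frac{\sqrt{6550934}}{13}$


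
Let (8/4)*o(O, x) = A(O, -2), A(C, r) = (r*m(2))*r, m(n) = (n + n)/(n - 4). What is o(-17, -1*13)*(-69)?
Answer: 276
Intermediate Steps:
m(n) = 2*n/(-4 + n) (m(n) = (2*n)/(-4 + n) = 2*n/(-4 + n))
A(C, r) = -2*r**2 (A(C, r) = (r*(2*2/(-4 + 2)))*r = (r*(2*2/(-2)))*r = (r*(2*2*(-1/2)))*r = (r*(-2))*r = (-2*r)*r = -2*r**2)
o(O, x) = -4 (o(O, x) = (-2*(-2)**2)/2 = (-2*4)/2 = (1/2)*(-8) = -4)
o(-17, -1*13)*(-69) = -4*(-69) = 276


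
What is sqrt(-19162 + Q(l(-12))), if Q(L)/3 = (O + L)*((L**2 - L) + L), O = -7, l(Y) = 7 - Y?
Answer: I*sqrt(6166) ≈ 78.524*I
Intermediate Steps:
Q(L) = 3*L**2*(-7 + L) (Q(L) = 3*((-7 + L)*((L**2 - L) + L)) = 3*((-7 + L)*L**2) = 3*(L**2*(-7 + L)) = 3*L**2*(-7 + L))
sqrt(-19162 + Q(l(-12))) = sqrt(-19162 + 3*(7 - 1*(-12))**2*(-7 + (7 - 1*(-12)))) = sqrt(-19162 + 3*(7 + 12)**2*(-7 + (7 + 12))) = sqrt(-19162 + 3*19**2*(-7 + 19)) = sqrt(-19162 + 3*361*12) = sqrt(-19162 + 12996) = sqrt(-6166) = I*sqrt(6166)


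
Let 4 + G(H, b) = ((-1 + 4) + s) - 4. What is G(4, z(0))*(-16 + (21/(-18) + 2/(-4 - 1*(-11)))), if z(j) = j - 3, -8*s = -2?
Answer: 13471/168 ≈ 80.185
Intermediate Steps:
s = ¼ (s = -⅛*(-2) = ¼ ≈ 0.25000)
z(j) = -3 + j
G(H, b) = -19/4 (G(H, b) = -4 + (((-1 + 4) + ¼) - 4) = -4 + ((3 + ¼) - 4) = -4 + (13/4 - 4) = -4 - ¾ = -19/4)
G(4, z(0))*(-16 + (21/(-18) + 2/(-4 - 1*(-11)))) = -19*(-16 + (21/(-18) + 2/(-4 - 1*(-11))))/4 = -19*(-16 + (21*(-1/18) + 2/(-4 + 11)))/4 = -19*(-16 + (-7/6 + 2/7))/4 = -19*(-16 - 37/42)/4 = -19/4*(-709/42) = 13471/168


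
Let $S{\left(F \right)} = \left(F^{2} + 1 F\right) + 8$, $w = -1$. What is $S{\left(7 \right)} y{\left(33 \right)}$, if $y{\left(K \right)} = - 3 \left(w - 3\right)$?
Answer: $768$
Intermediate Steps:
$S{\left(F \right)} = 8 + F + F^{2}$ ($S{\left(F \right)} = \left(F^{2} + F\right) + 8 = \left(F + F^{2}\right) + 8 = 8 + F + F^{2}$)
$y{\left(K \right)} = 12$ ($y{\left(K \right)} = - 3 \left(-1 - 3\right) = \left(-3\right) \left(-4\right) = 12$)
$S{\left(7 \right)} y{\left(33 \right)} = \left(8 + 7 + 7^{2}\right) 12 = \left(8 + 7 + 49\right) 12 = 64 \cdot 12 = 768$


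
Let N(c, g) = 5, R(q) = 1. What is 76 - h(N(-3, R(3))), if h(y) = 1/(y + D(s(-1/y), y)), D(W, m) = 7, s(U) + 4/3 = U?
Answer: 911/12 ≈ 75.917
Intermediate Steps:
s(U) = -4/3 + U
h(y) = 1/(7 + y) (h(y) = 1/(y + 7) = 1/(7 + y))
76 - h(N(-3, R(3))) = 76 - 1/(7 + 5) = 76 - 1/12 = 911/12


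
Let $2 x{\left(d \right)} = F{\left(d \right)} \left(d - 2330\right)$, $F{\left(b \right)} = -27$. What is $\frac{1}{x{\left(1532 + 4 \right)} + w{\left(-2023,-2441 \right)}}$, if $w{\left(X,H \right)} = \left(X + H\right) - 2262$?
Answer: $\frac{1}{3993} \approx 0.00025044$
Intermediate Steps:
$w{\left(X,H \right)} = -2262 + H + X$ ($w{\left(X,H \right)} = \left(H + X\right) - 2262 = -2262 + H + X$)
$x{\left(d \right)} = 31455 - \frac{27 d}{2}$ ($x{\left(d \right)} = \frac{\left(-27\right) \left(d - 2330\right)}{2} = \frac{\left(-27\right) \left(-2330 + d\right)}{2} = \frac{62910 - 27 d}{2} = 31455 - \frac{27 d}{2}$)
$\frac{1}{x{\left(1532 + 4 \right)} + w{\left(-2023,-2441 \right)}} = \frac{1}{\left(31455 - \frac{27 \left(1532 + 4\right)}{2}\right) - 6726} = \frac{1}{\left(31455 - 20736\right) - 6726} = \frac{1}{10719 - 6726} = \frac{1}{3993}$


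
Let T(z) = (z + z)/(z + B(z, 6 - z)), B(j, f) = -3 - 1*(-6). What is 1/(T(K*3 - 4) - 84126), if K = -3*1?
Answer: -5/420617 ≈ -1.1887e-5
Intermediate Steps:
B(j, f) = 3 (B(j, f) = -3 + 6 = 3)
K = -3
T(z) = 2*z/(3 + z) (T(z) = (z + z)/(z + 3) = (2*z)/(3 + z) = 2*z/(3 + z))
1/(T(K*3 - 4) - 84126) = 1/(2*(-3*3 - 4)/(3 + (-3*3 - 4)) - 84126) = 1/(2*(-9 - 4)/(3 + (-9 - 4)) - 84126) = 1/(2*(-13)/(3 - 13) - 84126) = 1/(2*(-13)/(-10) - 84126) = 1/(2*(-13)*(-⅒) - 84126) = 1/(13/5 - 84126) = 1/(-420617/5) = -5/420617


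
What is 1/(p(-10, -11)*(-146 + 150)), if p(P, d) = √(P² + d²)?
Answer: √221/884 ≈ 0.016817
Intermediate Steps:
1/(p(-10, -11)*(-146 + 150)) = 1/(√((-10)² + (-11)²)*(-146 + 150)) = 1/(√(100 + 121)*4) = 1/(√221*4) = 1/(4*√221) = √221/884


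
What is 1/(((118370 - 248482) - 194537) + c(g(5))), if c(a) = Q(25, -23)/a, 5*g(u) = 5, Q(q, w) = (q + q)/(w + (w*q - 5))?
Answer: -603/195763397 ≈ -3.0802e-6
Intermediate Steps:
Q(q, w) = 2*q/(-5 + w + q*w) (Q(q, w) = (2*q)/(w + (q*w - 5)) = (2*q)/(w + (-5 + q*w)) = (2*q)/(-5 + w + q*w) = 2*q/(-5 + w + q*w))
g(u) = 1 (g(u) = (1/5)*5 = 1)
c(a) = -50/(603*a) (c(a) = (2*25/(-5 - 23 + 25*(-23)))/a = (2*25/(-5 - 23 - 575))/a = (2*25/(-603))/a = (2*25*(-1/603))/a = -50/(603*a))
1/(((118370 - 248482) - 194537) + c(g(5))) = 1/(((118370 - 248482) - 194537) - 50/603/1) = 1/((-130112 - 194537) - 50/603*1) = 1/(-324649 - 50/603) = 1/(-195763397/603) = -603/195763397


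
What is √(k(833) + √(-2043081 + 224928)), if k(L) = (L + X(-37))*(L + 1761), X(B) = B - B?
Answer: √(2160802 + 3*I*√202017) ≈ 1470.0 + 0.459*I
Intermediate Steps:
X(B) = 0
k(L) = L*(1761 + L) (k(L) = (L + 0)*(L + 1761) = L*(1761 + L))
√(k(833) + √(-2043081 + 224928)) = √(833*(1761 + 833) + √(-2043081 + 224928)) = √(833*2594 + √(-1818153)) = √(2160802 + 3*I*√202017)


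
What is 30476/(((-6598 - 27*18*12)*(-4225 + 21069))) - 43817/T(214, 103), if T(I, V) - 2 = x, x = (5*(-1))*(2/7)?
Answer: -8027254916673/104685460 ≈ -76680.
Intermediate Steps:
x = -10/7 ≈ -1.4286
T(I, V) = 4/7 (T(I, V) = 2 - 10/7 = 4/7)
30476/(((-6598 - 27*18*12)*(-4225 + 21069))) - 43817/T(214, 103) = 30476/(((-6598 - 27*18*12)*(-4225 + 21069))) - 43817/4/7 = 30476/(((-6598 - 486*12)*16844)) - 43817*7/4 = 30476/(((-6598 - 5832)*16844)) - 306719/4 = 30476/((-12430*16844)) - 306719/4 = 30476/(-209370920) - 306719/4 = 30476*(-1/209370920) - 306719/4 = -7619/52342730 - 306719/4 = -8027254916673/104685460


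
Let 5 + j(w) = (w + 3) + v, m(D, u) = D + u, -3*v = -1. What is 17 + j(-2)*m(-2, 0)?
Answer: 73/3 ≈ 24.333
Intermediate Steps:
v = 1/3 (v = -1/3*(-1) = 1/3 ≈ 0.33333)
j(w) = -5/3 + w (j(w) = -5 + ((w + 3) + 1/3) = -5 + ((3 + w) + 1/3) = -5 + (10/3 + w) = -5/3 + w)
17 + j(-2)*m(-2, 0) = 17 + (-5/3 - 2)*(-2 + 0) = 17 - 11/3*(-2) = 17 + 22/3 = 73/3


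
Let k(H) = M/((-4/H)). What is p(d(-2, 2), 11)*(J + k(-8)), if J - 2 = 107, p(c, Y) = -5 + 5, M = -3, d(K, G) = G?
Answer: 0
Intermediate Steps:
p(c, Y) = 0
J = 109 (J = 2 + 107 = 109)
k(H) = 3*H/4 (k(H) = -3*(-H/4) = -(-3)*H/4 = 3*H/4)
p(d(-2, 2), 11)*(J + k(-8)) = 0*(109 + (¾)*(-8)) = 0*(109 - 6) = 0*103 = 0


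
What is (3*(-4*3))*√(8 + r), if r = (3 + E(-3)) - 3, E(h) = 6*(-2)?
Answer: -72*I ≈ -72.0*I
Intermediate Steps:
E(h) = -12
r = -12 (r = (3 - 12) - 3 = -9 - 3 = -12)
(3*(-4*3))*√(8 + r) = (3*(-4*3))*√(8 - 12) = (3*(-12))*√(-4) = -72*I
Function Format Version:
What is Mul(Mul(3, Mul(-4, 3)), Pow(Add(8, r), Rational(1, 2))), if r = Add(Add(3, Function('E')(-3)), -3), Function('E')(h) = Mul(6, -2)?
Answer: Mul(-72, I) ≈ Mul(-72.000, I)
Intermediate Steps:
Function('E')(h) = -12
r = -12 (r = Add(Add(3, -12), -3) = Add(-9, -3) = -12)
Mul(Mul(3, Mul(-4, 3)), Pow(Add(8, r), Rational(1, 2))) = Mul(Mul(3, Mul(-4, 3)), Pow(Add(8, -12), Rational(1, 2))) = Mul(Mul(3, -12), Pow(-4, Rational(1, 2))) = Mul(-36, Mul(2, I)) = Mul(-72, I)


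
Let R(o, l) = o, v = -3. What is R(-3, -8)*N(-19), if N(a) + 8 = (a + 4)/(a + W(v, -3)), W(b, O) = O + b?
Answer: 111/5 ≈ 22.200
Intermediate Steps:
N(a) = -8 + (4 + a)/(-6 + a) (N(a) = -8 + (a + 4)/(a + (-3 - 3)) = -8 + (4 + a)/(a - 6) = -8 + (4 + a)/(-6 + a))
R(-3, -8)*N(-19) = -3*(52 - 7*(-19))/(-6 - 19) = -3*(52 + 133)/(-25) = -(-3)*185/25 = -3*(-37/5) = 111/5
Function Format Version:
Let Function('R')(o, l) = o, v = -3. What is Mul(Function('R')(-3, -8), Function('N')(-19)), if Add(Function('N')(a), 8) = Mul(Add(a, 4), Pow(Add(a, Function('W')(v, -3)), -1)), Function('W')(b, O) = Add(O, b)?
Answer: Rational(111, 5) ≈ 22.200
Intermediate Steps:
Function('N')(a) = Add(-8, Mul(Pow(Add(-6, a), -1), Add(4, a))) (Function('N')(a) = Add(-8, Mul(Add(a, 4), Pow(Add(a, Add(-3, -3)), -1))) = Add(-8, Mul(Add(4, a), Pow(Add(a, -6), -1))) = Add(-8, Mul(Add(4, a), Pow(Add(-6, a), -1))) = Add(-8, Mul(Pow(Add(-6, a), -1), Add(4, a))))
Mul(Function('R')(-3, -8), Function('N')(-19)) = Mul(-3, Mul(Pow(Add(-6, -19), -1), Add(52, Mul(-7, -19)))) = Mul(-3, Mul(Pow(-25, -1), Add(52, 133))) = Mul(-3, Mul(Rational(-1, 25), 185)) = Mul(-3, Rational(-37, 5)) = Rational(111, 5)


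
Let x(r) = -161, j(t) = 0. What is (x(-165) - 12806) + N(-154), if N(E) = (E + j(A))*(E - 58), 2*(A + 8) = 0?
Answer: 19681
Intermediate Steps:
A = -8 (A = -8 + (½)*0 = -8 + 0 = -8)
N(E) = E*(-58 + E) (N(E) = (E + 0)*(E - 58) = E*(-58 + E))
(x(-165) - 12806) + N(-154) = (-161 - 12806) - 154*(-58 - 154) = -12967 - 154*(-212) = -12967 + 32648 = 19681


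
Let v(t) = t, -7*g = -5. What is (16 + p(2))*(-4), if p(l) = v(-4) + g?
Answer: -356/7 ≈ -50.857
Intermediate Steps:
g = 5/7 (g = -1/7*(-5) = 5/7 ≈ 0.71429)
p(l) = -23/7 (p(l) = -4 + 5/7 = -23/7)
(16 + p(2))*(-4) = (16 - 23/7)*(-4) = (89/7)*(-4) = -356/7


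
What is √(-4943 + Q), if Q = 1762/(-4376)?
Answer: I*√5916442255/1094 ≈ 70.309*I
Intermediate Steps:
Q = -881/2188 (Q = 1762*(-1/4376) = -881/2188 ≈ -0.40265)
√(-4943 + Q) = √(-4943 - 881/2188) = √(-10816165/2188) = I*√5916442255/1094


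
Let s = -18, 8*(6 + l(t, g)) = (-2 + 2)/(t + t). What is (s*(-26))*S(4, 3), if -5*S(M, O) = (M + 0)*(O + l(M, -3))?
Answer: 5616/5 ≈ 1123.2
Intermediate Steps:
l(t, g) = -6 (l(t, g) = -6 + ((-2 + 2)/(t + t))/8 = -6 + (0/((2*t)))/8 = -6 + (0*(1/(2*t)))/8 = -6 + (⅛)*0 = -6 + 0 = -6)
S(M, O) = -M*(-6 + O)/5 (S(M, O) = -(M + 0)*(O - 6)/5 = -M*(-6 + O)/5)
(s*(-26))*S(4, 3) = (-18*(-26))*((⅕)*4*(6 - 1*3)) = 468*((⅕)*4*(6 - 3)) = 468*((⅕)*4*3) = 468*(12/5) = 5616/5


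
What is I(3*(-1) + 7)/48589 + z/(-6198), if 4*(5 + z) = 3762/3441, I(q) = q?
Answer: 583723375/690848702868 ≈ 0.00084494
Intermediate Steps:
z = -10843/2294 (z = -5 + (3762/3441)/4 = -5 + (3762*(1/3441))/4 = -5 + (¼)*(1254/1147) = -5 + 627/2294 = -10843/2294 ≈ -4.7267)
I(3*(-1) + 7)/48589 + z/(-6198) = (3*(-1) + 7)/48589 - 10843/2294/(-6198) = (-3 + 7)*(1/48589) - 10843/2294*(-1/6198) = 4*(1/48589) + 10843/14218212 = 4/48589 + 10843/14218212 = 583723375/690848702868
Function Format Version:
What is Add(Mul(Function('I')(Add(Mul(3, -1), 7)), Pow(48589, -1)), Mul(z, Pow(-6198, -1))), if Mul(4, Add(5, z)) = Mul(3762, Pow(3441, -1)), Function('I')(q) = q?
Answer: Rational(583723375, 690848702868) ≈ 0.00084494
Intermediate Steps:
z = Rational(-10843, 2294) (z = Add(-5, Mul(Rational(1, 4), Mul(3762, Pow(3441, -1)))) = Add(-5, Mul(Rational(1, 4), Mul(3762, Rational(1, 3441)))) = Add(-5, Mul(Rational(1, 4), Rational(1254, 1147))) = Add(-5, Rational(627, 2294)) = Rational(-10843, 2294) ≈ -4.7267)
Add(Mul(Function('I')(Add(Mul(3, -1), 7)), Pow(48589, -1)), Mul(z, Pow(-6198, -1))) = Add(Mul(Add(Mul(3, -1), 7), Pow(48589, -1)), Mul(Rational(-10843, 2294), Pow(-6198, -1))) = Add(Mul(Add(-3, 7), Rational(1, 48589)), Mul(Rational(-10843, 2294), Rational(-1, 6198))) = Add(Mul(4, Rational(1, 48589)), Rational(10843, 14218212)) = Add(Rational(4, 48589), Rational(10843, 14218212)) = Rational(583723375, 690848702868)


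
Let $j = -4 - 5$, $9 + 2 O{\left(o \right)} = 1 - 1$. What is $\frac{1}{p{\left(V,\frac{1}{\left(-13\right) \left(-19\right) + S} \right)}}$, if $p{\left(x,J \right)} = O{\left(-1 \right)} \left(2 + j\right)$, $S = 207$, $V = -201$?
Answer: $\frac{2}{63} \approx 0.031746$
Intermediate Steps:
$O{\left(o \right)} = - \frac{9}{2}$ ($O{\left(o \right)} = - \frac{9}{2} + \frac{1 - 1}{2} = - \frac{9}{2} + \frac{1}{2} \cdot 0 = - \frac{9}{2} + 0 = - \frac{9}{2}$)
$j = -9$
$p{\left(x,J \right)} = \frac{63}{2}$ ($p{\left(x,J \right)} = - \frac{9 \left(2 - 9\right)}{2} = \left(- \frac{9}{2}\right) \left(-7\right) = \frac{63}{2}$)
$\frac{1}{p{\left(V,\frac{1}{\left(-13\right) \left(-19\right) + S} \right)}} = \frac{1}{\frac{63}{2}} = \frac{2}{63}$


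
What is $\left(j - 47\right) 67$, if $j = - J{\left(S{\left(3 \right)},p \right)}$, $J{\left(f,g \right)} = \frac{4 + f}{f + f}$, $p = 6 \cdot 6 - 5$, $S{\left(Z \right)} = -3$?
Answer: $- \frac{18827}{6} \approx -3137.8$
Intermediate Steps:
$p = 31$ ($p = 36 - 5 = 31$)
$J{\left(f,g \right)} = \frac{4 + f}{2 f}$
$j = \frac{1}{6}$ ($j = - \frac{4 - 3}{2 \left(-3\right)} = - \frac{\left(-1\right) 1}{2 \cdot 3} = \left(-1\right) \left(- \frac{1}{6}\right) = \frac{1}{6} \approx 0.16667$)
$\left(j - 47\right) 67 = \left(\frac{1}{6} - 47\right) 67 = \left(- \frac{281}{6}\right) 67 = - \frac{18827}{6}$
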